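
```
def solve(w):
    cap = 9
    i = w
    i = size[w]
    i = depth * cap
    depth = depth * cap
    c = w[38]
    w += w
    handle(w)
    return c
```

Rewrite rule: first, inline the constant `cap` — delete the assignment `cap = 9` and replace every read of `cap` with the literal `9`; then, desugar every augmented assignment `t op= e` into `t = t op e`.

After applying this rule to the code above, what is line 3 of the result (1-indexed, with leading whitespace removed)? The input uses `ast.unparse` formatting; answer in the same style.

Transformed code:
def solve(w):
    i = w
    i = size[w]
    i = depth * 9
    depth = depth * 9
    c = w[38]
    w = w + w
    handle(w)
    return c

i = size[w]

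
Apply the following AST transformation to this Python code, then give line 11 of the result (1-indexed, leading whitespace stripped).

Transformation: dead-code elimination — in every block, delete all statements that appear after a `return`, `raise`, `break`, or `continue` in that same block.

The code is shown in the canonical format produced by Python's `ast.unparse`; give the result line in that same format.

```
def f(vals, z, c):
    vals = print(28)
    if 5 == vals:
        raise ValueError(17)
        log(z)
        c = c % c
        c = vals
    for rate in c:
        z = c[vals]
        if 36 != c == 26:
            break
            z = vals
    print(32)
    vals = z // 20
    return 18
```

return 18

Transformed code:
def f(vals, z, c):
    vals = print(28)
    if 5 == vals:
        raise ValueError(17)
    for rate in c:
        z = c[vals]
        if 36 != c == 26:
            break
    print(32)
    vals = z // 20
    return 18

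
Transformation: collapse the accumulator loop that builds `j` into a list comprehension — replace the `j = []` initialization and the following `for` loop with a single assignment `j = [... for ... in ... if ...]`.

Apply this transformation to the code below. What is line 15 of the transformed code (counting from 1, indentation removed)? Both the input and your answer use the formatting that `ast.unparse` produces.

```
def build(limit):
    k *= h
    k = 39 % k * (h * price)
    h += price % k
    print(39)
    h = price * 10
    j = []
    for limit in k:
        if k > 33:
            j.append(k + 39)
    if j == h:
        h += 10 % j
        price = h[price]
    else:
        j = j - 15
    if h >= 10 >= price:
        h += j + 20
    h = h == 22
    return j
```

h = h == 22

Transformed code:
def build(limit):
    k *= h
    k = 39 % k * (h * price)
    h += price % k
    print(39)
    h = price * 10
    j = [k + 39 for limit in k if k > 33]
    if j == h:
        h += 10 % j
        price = h[price]
    else:
        j = j - 15
    if h >= 10 >= price:
        h += j + 20
    h = h == 22
    return j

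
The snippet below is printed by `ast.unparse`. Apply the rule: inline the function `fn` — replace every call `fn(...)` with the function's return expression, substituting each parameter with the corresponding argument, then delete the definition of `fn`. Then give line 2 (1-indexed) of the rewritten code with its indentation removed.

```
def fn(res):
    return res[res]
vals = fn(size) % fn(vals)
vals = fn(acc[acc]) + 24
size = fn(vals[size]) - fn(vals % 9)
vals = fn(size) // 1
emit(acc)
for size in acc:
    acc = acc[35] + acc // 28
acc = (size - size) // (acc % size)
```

vals = acc[acc][acc[acc]] + 24

Transformed code:
vals = size[size] % vals[vals]
vals = acc[acc][acc[acc]] + 24
size = vals[size][vals[size]] - (vals % 9)[vals % 9]
vals = size[size] // 1
emit(acc)
for size in acc:
    acc = acc[35] + acc // 28
acc = (size - size) // (acc % size)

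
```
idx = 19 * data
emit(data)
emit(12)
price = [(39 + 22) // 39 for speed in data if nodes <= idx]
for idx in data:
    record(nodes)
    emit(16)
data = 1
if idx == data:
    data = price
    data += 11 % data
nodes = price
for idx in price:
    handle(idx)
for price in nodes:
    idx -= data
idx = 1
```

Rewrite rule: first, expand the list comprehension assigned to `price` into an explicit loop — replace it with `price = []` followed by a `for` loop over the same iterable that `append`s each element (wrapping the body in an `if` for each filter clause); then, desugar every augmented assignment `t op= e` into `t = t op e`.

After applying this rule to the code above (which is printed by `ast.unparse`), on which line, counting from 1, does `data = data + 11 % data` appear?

14

Transformed code:
idx = 19 * data
emit(data)
emit(12)
price = []
for speed in data:
    if nodes <= idx:
        price.append((39 + 22) // 39)
for idx in data:
    record(nodes)
    emit(16)
data = 1
if idx == data:
    data = price
    data = data + 11 % data
nodes = price
for idx in price:
    handle(idx)
for price in nodes:
    idx = idx - data
idx = 1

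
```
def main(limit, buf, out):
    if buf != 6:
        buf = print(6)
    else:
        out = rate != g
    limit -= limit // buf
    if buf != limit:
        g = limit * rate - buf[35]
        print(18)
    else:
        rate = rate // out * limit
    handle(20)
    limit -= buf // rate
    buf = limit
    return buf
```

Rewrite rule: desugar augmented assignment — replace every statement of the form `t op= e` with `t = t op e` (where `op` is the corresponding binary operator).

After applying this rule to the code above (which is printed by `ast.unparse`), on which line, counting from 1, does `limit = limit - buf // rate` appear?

13

Transformed code:
def main(limit, buf, out):
    if buf != 6:
        buf = print(6)
    else:
        out = rate != g
    limit = limit - limit // buf
    if buf != limit:
        g = limit * rate - buf[35]
        print(18)
    else:
        rate = rate // out * limit
    handle(20)
    limit = limit - buf // rate
    buf = limit
    return buf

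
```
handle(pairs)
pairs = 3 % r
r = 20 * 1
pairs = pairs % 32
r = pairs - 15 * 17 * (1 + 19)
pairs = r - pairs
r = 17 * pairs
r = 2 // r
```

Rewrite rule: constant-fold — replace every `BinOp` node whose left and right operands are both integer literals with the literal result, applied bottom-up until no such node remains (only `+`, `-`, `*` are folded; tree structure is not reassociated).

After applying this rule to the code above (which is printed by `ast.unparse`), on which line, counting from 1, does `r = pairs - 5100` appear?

5

Transformed code:
handle(pairs)
pairs = 3 % r
r = 20
pairs = pairs % 32
r = pairs - 5100
pairs = r - pairs
r = 17 * pairs
r = 2 // r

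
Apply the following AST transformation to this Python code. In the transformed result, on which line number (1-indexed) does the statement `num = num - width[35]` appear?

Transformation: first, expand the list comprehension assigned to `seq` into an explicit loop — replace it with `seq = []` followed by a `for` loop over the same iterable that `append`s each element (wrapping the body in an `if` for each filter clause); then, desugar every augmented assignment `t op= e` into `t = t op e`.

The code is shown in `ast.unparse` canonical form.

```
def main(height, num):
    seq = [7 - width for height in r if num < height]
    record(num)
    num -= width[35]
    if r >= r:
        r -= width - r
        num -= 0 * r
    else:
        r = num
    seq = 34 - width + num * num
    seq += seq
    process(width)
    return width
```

Transformed code:
def main(height, num):
    seq = []
    for height in r:
        if num < height:
            seq.append(7 - width)
    record(num)
    num = num - width[35]
    if r >= r:
        r = r - (width - r)
        num = num - 0 * r
    else:
        r = num
    seq = 34 - width + num * num
    seq = seq + seq
    process(width)
    return width

7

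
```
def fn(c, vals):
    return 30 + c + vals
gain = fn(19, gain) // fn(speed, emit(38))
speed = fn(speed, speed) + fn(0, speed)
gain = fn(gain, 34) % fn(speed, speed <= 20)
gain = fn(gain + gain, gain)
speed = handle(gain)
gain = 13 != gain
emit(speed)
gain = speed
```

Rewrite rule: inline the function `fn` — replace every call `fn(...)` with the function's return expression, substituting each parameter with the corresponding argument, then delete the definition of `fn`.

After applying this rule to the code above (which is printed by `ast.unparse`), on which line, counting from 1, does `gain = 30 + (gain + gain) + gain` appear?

4

Transformed code:
gain = (30 + 19 + gain) // (30 + speed + emit(38))
speed = 30 + speed + speed + (30 + 0 + speed)
gain = (30 + gain + 34) % (30 + speed + (speed <= 20))
gain = 30 + (gain + gain) + gain
speed = handle(gain)
gain = 13 != gain
emit(speed)
gain = speed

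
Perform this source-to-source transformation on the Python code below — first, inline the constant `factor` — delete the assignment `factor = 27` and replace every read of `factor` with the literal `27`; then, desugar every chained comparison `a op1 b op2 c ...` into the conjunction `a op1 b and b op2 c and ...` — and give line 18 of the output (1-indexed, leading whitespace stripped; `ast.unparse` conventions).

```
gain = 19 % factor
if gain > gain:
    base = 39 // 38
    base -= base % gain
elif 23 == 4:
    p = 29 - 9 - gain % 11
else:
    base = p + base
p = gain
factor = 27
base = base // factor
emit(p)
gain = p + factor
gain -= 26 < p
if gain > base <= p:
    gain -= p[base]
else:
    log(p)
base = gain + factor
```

base = gain + 27

Transformed code:
gain = 19 % 27
if gain > gain:
    base = 39 // 38
    base -= base % gain
elif 23 == 4:
    p = 29 - 9 - gain % 11
else:
    base = p + base
p = gain
base = base // 27
emit(p)
gain = p + 27
gain -= 26 < p
if gain > base and base <= p:
    gain -= p[base]
else:
    log(p)
base = gain + 27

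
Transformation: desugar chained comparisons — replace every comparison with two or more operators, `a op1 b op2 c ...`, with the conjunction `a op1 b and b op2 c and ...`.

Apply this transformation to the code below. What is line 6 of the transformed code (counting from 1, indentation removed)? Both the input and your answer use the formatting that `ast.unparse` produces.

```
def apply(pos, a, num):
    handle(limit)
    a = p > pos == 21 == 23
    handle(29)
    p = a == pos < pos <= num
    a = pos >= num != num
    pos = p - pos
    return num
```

a = pos >= num and num != num

Transformed code:
def apply(pos, a, num):
    handle(limit)
    a = p > pos and pos == 21 and (21 == 23)
    handle(29)
    p = a == pos and pos < pos and (pos <= num)
    a = pos >= num and num != num
    pos = p - pos
    return num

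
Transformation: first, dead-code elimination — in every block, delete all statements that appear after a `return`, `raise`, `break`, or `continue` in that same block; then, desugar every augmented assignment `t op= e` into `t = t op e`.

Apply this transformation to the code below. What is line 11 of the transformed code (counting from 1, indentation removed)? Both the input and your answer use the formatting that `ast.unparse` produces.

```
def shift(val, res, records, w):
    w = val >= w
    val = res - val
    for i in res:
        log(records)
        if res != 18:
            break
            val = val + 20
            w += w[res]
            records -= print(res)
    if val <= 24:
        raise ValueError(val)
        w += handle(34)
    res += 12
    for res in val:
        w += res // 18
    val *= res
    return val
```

Transformed code:
def shift(val, res, records, w):
    w = val >= w
    val = res - val
    for i in res:
        log(records)
        if res != 18:
            break
    if val <= 24:
        raise ValueError(val)
    res = res + 12
    for res in val:
        w = w + res // 18
    val = val * res
    return val

for res in val:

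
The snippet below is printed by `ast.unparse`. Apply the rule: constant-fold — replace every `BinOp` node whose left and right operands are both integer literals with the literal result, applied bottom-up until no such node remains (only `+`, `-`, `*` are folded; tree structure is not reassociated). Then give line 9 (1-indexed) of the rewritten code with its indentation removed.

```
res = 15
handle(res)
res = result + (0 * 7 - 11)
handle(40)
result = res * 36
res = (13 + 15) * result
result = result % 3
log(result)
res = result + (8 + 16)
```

Transformed code:
res = 15
handle(res)
res = result + -11
handle(40)
result = res * 36
res = 28 * result
result = result % 3
log(result)
res = result + 24

res = result + 24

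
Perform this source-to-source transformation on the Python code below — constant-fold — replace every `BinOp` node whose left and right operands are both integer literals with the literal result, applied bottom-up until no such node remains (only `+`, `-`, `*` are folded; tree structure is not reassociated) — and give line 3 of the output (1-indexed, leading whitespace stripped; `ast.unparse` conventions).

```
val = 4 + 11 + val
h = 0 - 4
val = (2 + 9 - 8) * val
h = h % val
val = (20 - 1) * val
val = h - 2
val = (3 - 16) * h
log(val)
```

Transformed code:
val = 15 + val
h = -4
val = 3 * val
h = h % val
val = 19 * val
val = h - 2
val = -13 * h
log(val)

val = 3 * val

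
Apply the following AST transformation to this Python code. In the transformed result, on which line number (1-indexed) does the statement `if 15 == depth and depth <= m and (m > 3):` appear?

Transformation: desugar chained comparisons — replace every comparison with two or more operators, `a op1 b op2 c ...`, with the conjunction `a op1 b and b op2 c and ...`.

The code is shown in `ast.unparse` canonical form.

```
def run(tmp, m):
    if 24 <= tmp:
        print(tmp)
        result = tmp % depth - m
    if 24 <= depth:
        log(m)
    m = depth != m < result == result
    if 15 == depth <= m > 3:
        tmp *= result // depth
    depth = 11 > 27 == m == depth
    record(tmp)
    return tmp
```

8

Transformed code:
def run(tmp, m):
    if 24 <= tmp:
        print(tmp)
        result = tmp % depth - m
    if 24 <= depth:
        log(m)
    m = depth != m and m < result and (result == result)
    if 15 == depth and depth <= m and (m > 3):
        tmp *= result // depth
    depth = 11 > 27 and 27 == m and (m == depth)
    record(tmp)
    return tmp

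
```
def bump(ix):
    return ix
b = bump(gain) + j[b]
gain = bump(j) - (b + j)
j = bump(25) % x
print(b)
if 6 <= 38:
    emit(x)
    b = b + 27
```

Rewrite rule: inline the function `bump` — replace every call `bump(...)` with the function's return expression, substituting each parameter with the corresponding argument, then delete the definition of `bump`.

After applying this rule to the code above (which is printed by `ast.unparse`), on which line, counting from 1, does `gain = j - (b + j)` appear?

Transformed code:
b = gain + j[b]
gain = j - (b + j)
j = 25 % x
print(b)
if 6 <= 38:
    emit(x)
    b = b + 27

2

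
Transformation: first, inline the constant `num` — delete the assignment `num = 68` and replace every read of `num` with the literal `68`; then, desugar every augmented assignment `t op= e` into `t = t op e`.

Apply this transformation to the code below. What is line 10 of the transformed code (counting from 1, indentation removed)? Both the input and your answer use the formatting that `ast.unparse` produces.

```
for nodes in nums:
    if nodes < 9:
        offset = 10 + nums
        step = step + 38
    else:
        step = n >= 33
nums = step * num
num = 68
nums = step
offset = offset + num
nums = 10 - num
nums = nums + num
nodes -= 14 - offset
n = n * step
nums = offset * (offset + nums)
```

nums = 10 - 68

Transformed code:
for nodes in nums:
    if nodes < 9:
        offset = 10 + nums
        step = step + 38
    else:
        step = n >= 33
nums = step * 68
nums = step
offset = offset + 68
nums = 10 - 68
nums = nums + 68
nodes = nodes - (14 - offset)
n = n * step
nums = offset * (offset + nums)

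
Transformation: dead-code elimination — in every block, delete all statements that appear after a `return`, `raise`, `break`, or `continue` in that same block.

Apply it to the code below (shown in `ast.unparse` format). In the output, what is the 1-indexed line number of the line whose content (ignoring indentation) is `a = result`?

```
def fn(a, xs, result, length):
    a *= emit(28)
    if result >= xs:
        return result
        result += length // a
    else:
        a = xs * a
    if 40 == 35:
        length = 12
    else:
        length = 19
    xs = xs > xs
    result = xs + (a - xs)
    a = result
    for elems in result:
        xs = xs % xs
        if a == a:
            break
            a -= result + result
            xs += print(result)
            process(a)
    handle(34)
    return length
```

Transformed code:
def fn(a, xs, result, length):
    a *= emit(28)
    if result >= xs:
        return result
    else:
        a = xs * a
    if 40 == 35:
        length = 12
    else:
        length = 19
    xs = xs > xs
    result = xs + (a - xs)
    a = result
    for elems in result:
        xs = xs % xs
        if a == a:
            break
    handle(34)
    return length

13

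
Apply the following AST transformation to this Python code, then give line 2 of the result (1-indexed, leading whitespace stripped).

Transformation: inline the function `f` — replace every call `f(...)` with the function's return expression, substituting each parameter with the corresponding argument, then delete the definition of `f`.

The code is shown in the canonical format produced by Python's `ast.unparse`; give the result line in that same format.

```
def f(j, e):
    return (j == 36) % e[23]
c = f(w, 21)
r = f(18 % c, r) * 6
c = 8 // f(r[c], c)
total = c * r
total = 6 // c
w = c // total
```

Transformed code:
c = (w == 36) % 21[23]
r = (18 % c == 36) % r[23] * 6
c = 8 // ((r[c] == 36) % c[23])
total = c * r
total = 6 // c
w = c // total

r = (18 % c == 36) % r[23] * 6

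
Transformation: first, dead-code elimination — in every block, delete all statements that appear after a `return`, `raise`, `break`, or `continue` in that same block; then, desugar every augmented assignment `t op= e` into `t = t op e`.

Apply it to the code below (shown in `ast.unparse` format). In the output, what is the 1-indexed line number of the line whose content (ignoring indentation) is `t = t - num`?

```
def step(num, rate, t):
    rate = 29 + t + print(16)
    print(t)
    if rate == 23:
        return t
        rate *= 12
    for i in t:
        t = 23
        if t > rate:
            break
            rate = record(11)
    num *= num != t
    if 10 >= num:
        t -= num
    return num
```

12

Transformed code:
def step(num, rate, t):
    rate = 29 + t + print(16)
    print(t)
    if rate == 23:
        return t
    for i in t:
        t = 23
        if t > rate:
            break
    num = num * (num != t)
    if 10 >= num:
        t = t - num
    return num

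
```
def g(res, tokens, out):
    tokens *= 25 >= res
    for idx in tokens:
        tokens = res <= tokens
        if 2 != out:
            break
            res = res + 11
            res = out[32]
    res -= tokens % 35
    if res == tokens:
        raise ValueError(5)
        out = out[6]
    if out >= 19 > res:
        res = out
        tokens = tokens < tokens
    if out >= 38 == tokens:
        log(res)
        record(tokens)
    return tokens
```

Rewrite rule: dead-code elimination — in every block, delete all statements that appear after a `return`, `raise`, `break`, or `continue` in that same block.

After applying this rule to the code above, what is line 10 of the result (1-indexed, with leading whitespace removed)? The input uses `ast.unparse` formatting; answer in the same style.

Transformed code:
def g(res, tokens, out):
    tokens *= 25 >= res
    for idx in tokens:
        tokens = res <= tokens
        if 2 != out:
            break
    res -= tokens % 35
    if res == tokens:
        raise ValueError(5)
    if out >= 19 > res:
        res = out
        tokens = tokens < tokens
    if out >= 38 == tokens:
        log(res)
        record(tokens)
    return tokens

if out >= 19 > res:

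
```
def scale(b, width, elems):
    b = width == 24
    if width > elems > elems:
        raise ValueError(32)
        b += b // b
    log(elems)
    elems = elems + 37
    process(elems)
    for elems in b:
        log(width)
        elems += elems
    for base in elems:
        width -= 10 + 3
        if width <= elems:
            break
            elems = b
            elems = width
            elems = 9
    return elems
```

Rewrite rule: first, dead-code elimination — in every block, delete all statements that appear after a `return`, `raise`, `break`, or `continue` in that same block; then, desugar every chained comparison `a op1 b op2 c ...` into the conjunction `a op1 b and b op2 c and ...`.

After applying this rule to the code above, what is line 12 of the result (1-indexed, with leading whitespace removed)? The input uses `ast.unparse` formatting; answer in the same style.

width -= 10 + 3

Transformed code:
def scale(b, width, elems):
    b = width == 24
    if width > elems and elems > elems:
        raise ValueError(32)
    log(elems)
    elems = elems + 37
    process(elems)
    for elems in b:
        log(width)
        elems += elems
    for base in elems:
        width -= 10 + 3
        if width <= elems:
            break
    return elems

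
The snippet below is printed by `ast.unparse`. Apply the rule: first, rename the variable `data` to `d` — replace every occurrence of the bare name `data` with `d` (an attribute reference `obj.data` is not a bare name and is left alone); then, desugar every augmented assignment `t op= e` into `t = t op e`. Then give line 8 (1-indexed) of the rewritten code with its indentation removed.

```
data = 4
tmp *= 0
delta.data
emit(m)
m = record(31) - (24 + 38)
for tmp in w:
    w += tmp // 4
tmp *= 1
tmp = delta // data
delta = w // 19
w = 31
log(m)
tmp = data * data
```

Transformed code:
d = 4
tmp = tmp * 0
delta.data
emit(m)
m = record(31) - (24 + 38)
for tmp in w:
    w = w + tmp // 4
tmp = tmp * 1
tmp = delta // d
delta = w // 19
w = 31
log(m)
tmp = d * d

tmp = tmp * 1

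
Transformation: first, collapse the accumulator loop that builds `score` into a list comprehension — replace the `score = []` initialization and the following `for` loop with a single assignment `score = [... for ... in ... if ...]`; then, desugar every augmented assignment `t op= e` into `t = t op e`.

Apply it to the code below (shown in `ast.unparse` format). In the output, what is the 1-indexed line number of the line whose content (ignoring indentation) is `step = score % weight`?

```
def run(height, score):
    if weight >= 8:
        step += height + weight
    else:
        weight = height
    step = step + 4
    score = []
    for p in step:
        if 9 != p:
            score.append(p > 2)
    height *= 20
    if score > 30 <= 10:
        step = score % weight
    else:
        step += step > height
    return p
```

10

Transformed code:
def run(height, score):
    if weight >= 8:
        step = step + (height + weight)
    else:
        weight = height
    step = step + 4
    score = [p > 2 for p in step if 9 != p]
    height = height * 20
    if score > 30 <= 10:
        step = score % weight
    else:
        step = step + (step > height)
    return p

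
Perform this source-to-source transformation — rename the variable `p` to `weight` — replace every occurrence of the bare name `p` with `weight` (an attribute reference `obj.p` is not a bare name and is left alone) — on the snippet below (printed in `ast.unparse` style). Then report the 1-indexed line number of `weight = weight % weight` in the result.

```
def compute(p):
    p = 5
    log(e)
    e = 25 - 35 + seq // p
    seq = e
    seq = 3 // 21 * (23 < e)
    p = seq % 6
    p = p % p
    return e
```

8

Transformed code:
def compute(weight):
    weight = 5
    log(e)
    e = 25 - 35 + seq // weight
    seq = e
    seq = 3 // 21 * (23 < e)
    weight = seq % 6
    weight = weight % weight
    return e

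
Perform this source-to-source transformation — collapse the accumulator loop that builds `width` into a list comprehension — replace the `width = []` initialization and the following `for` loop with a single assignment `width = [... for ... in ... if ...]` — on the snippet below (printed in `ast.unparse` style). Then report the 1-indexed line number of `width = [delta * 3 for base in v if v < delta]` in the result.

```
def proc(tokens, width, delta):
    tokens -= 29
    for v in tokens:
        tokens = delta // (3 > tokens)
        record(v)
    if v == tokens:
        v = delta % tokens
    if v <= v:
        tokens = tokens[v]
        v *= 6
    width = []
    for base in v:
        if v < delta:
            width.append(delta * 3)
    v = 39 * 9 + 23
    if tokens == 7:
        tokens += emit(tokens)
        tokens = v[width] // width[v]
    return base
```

Transformed code:
def proc(tokens, width, delta):
    tokens -= 29
    for v in tokens:
        tokens = delta // (3 > tokens)
        record(v)
    if v == tokens:
        v = delta % tokens
    if v <= v:
        tokens = tokens[v]
        v *= 6
    width = [delta * 3 for base in v if v < delta]
    v = 39 * 9 + 23
    if tokens == 7:
        tokens += emit(tokens)
        tokens = v[width] // width[v]
    return base

11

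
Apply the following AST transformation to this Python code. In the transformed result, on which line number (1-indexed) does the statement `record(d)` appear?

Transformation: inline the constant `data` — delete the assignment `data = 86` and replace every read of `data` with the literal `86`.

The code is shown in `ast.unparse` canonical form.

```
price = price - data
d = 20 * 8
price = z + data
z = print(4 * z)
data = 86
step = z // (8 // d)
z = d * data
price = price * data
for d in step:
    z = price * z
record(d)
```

10

Transformed code:
price = price - 86
d = 20 * 8
price = z + 86
z = print(4 * z)
step = z // (8 // d)
z = d * 86
price = price * 86
for d in step:
    z = price * z
record(d)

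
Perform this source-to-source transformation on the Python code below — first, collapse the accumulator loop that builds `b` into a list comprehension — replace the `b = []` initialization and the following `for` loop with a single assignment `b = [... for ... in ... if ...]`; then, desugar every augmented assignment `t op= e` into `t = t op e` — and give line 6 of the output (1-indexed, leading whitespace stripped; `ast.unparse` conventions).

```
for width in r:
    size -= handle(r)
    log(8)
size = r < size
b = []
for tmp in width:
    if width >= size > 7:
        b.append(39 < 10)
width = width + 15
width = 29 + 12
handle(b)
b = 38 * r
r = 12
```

width = width + 15

Transformed code:
for width in r:
    size = size - handle(r)
    log(8)
size = r < size
b = [39 < 10 for tmp in width if width >= size > 7]
width = width + 15
width = 29 + 12
handle(b)
b = 38 * r
r = 12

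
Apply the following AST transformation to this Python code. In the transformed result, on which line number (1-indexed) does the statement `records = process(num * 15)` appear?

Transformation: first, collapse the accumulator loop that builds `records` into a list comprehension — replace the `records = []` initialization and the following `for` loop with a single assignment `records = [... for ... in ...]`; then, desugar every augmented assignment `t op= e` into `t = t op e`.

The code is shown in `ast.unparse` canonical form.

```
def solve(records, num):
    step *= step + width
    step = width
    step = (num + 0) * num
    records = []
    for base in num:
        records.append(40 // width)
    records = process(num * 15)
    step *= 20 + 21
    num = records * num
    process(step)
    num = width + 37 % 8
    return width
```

6

Transformed code:
def solve(records, num):
    step = step * (step + width)
    step = width
    step = (num + 0) * num
    records = [40 // width for base in num]
    records = process(num * 15)
    step = step * (20 + 21)
    num = records * num
    process(step)
    num = width + 37 % 8
    return width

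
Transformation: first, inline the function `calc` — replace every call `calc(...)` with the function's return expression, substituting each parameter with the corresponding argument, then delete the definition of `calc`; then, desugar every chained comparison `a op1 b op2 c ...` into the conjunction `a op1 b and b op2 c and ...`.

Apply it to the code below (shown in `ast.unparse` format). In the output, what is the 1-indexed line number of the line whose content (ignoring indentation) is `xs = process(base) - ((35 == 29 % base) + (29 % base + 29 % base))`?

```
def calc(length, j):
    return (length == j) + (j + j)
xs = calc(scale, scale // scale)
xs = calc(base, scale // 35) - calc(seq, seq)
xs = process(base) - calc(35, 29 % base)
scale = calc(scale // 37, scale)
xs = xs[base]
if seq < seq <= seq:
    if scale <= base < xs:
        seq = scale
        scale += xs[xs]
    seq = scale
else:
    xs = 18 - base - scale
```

3

Transformed code:
xs = (scale == scale // scale) + (scale // scale + scale // scale)
xs = (base == scale // 35) + (scale // 35 + scale // 35) - ((seq == seq) + (seq + seq))
xs = process(base) - ((35 == 29 % base) + (29 % base + 29 % base))
scale = (scale // 37 == scale) + (scale + scale)
xs = xs[base]
if seq < seq and seq <= seq:
    if scale <= base and base < xs:
        seq = scale
        scale += xs[xs]
    seq = scale
else:
    xs = 18 - base - scale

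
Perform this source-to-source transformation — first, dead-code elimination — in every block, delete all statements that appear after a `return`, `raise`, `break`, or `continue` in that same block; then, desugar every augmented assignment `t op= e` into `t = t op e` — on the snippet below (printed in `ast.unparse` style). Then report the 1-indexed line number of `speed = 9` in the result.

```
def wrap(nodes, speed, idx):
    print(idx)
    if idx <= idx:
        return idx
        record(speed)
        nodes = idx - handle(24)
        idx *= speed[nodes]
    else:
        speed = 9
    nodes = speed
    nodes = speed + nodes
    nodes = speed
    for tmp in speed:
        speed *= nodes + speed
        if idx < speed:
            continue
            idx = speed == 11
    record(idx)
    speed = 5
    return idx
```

Transformed code:
def wrap(nodes, speed, idx):
    print(idx)
    if idx <= idx:
        return idx
    else:
        speed = 9
    nodes = speed
    nodes = speed + nodes
    nodes = speed
    for tmp in speed:
        speed = speed * (nodes + speed)
        if idx < speed:
            continue
    record(idx)
    speed = 5
    return idx

6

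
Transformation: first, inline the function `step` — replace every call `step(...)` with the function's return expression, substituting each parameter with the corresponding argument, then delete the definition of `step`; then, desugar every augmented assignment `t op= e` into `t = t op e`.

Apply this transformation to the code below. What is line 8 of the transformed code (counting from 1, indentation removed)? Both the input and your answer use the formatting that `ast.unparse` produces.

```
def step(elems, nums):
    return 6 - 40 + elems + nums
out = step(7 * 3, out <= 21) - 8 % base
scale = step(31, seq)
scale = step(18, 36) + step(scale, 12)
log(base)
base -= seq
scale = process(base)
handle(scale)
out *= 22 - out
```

Transformed code:
out = 6 - 40 + 7 * 3 + (out <= 21) - 8 % base
scale = 6 - 40 + 31 + seq
scale = 6 - 40 + 18 + 36 + (6 - 40 + scale + 12)
log(base)
base = base - seq
scale = process(base)
handle(scale)
out = out * (22 - out)

out = out * (22 - out)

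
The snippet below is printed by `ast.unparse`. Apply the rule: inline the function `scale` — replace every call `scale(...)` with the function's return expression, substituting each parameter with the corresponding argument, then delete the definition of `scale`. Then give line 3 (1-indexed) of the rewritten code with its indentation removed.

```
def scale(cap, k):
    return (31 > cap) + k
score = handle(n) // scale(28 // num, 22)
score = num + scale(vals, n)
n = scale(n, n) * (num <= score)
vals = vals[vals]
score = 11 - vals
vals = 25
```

n = ((31 > n) + n) * (num <= score)

Transformed code:
score = handle(n) // ((31 > 28 // num) + 22)
score = num + ((31 > vals) + n)
n = ((31 > n) + n) * (num <= score)
vals = vals[vals]
score = 11 - vals
vals = 25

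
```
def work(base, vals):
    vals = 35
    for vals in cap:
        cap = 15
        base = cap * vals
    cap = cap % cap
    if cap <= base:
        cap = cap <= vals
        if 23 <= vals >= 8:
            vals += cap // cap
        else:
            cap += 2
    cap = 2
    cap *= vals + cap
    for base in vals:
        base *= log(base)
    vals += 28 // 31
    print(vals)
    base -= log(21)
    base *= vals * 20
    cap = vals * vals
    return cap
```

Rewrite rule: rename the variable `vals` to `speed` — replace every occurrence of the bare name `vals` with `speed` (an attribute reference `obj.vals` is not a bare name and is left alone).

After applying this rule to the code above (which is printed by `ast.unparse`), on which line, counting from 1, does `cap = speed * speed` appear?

21

Transformed code:
def work(base, speed):
    speed = 35
    for speed in cap:
        cap = 15
        base = cap * speed
    cap = cap % cap
    if cap <= base:
        cap = cap <= speed
        if 23 <= speed >= 8:
            speed += cap // cap
        else:
            cap += 2
    cap = 2
    cap *= speed + cap
    for base in speed:
        base *= log(base)
    speed += 28 // 31
    print(speed)
    base -= log(21)
    base *= speed * 20
    cap = speed * speed
    return cap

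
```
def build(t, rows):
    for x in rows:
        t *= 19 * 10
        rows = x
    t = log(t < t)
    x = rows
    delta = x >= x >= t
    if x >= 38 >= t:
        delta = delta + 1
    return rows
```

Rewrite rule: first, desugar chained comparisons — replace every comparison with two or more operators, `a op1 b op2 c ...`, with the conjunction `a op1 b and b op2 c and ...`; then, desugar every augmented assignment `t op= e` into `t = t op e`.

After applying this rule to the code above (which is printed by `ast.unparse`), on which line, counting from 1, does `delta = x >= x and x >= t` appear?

Transformed code:
def build(t, rows):
    for x in rows:
        t = t * (19 * 10)
        rows = x
    t = log(t < t)
    x = rows
    delta = x >= x and x >= t
    if x >= 38 and 38 >= t:
        delta = delta + 1
    return rows

7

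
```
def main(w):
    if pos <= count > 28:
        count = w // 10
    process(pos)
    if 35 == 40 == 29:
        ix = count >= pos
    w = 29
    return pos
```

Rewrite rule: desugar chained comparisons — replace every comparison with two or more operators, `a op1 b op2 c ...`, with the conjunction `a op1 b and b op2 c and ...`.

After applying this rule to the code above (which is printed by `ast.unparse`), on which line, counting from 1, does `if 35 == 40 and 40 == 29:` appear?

Transformed code:
def main(w):
    if pos <= count and count > 28:
        count = w // 10
    process(pos)
    if 35 == 40 and 40 == 29:
        ix = count >= pos
    w = 29
    return pos

5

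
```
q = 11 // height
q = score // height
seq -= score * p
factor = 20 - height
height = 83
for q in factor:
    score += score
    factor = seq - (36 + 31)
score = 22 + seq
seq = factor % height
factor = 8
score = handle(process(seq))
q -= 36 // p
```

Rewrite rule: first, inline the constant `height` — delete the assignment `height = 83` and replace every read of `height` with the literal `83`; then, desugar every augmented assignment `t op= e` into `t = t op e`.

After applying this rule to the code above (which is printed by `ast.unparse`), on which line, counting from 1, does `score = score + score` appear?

6

Transformed code:
q = 11 // 83
q = score // 83
seq = seq - score * p
factor = 20 - 83
for q in factor:
    score = score + score
    factor = seq - (36 + 31)
score = 22 + seq
seq = factor % 83
factor = 8
score = handle(process(seq))
q = q - 36 // p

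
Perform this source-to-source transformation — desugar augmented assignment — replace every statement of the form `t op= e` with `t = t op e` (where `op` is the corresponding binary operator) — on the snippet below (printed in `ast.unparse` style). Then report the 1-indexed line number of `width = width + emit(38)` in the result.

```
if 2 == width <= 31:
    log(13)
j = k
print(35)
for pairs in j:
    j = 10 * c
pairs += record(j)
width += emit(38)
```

Transformed code:
if 2 == width <= 31:
    log(13)
j = k
print(35)
for pairs in j:
    j = 10 * c
pairs = pairs + record(j)
width = width + emit(38)

8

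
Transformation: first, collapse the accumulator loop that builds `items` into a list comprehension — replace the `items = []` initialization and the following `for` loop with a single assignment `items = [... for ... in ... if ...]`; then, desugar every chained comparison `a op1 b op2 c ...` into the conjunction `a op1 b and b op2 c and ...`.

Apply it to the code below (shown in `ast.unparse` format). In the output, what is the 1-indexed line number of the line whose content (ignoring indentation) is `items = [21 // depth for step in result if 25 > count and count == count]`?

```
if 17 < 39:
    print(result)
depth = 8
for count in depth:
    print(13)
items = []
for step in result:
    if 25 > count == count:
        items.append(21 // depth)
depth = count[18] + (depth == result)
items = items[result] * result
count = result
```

6

Transformed code:
if 17 < 39:
    print(result)
depth = 8
for count in depth:
    print(13)
items = [21 // depth for step in result if 25 > count and count == count]
depth = count[18] + (depth == result)
items = items[result] * result
count = result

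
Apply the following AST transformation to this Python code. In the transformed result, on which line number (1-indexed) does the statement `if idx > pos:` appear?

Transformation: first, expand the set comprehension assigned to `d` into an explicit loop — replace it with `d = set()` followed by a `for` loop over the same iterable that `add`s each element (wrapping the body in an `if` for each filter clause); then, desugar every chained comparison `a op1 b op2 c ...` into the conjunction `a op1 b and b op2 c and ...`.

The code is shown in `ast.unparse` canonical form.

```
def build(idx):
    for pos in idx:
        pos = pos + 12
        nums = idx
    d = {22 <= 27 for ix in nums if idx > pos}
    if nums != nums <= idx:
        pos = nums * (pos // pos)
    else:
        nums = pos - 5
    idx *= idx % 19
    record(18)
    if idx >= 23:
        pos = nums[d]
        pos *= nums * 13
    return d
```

7

Transformed code:
def build(idx):
    for pos in idx:
        pos = pos + 12
        nums = idx
    d = set()
    for ix in nums:
        if idx > pos:
            d.add(22 <= 27)
    if nums != nums and nums <= idx:
        pos = nums * (pos // pos)
    else:
        nums = pos - 5
    idx *= idx % 19
    record(18)
    if idx >= 23:
        pos = nums[d]
        pos *= nums * 13
    return d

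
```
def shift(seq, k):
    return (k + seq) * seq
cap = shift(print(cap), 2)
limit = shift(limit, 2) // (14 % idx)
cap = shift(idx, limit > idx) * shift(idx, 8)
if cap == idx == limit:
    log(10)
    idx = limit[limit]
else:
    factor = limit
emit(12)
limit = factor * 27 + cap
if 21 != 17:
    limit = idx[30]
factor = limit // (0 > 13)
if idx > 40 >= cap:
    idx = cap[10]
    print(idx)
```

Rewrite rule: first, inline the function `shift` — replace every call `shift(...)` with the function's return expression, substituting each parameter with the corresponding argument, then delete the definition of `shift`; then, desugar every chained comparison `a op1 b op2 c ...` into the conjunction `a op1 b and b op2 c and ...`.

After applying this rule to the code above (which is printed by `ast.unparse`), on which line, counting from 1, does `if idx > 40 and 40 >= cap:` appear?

14

Transformed code:
cap = (2 + print(cap)) * print(cap)
limit = (2 + limit) * limit // (14 % idx)
cap = ((limit > idx) + idx) * idx * ((8 + idx) * idx)
if cap == idx and idx == limit:
    log(10)
    idx = limit[limit]
else:
    factor = limit
emit(12)
limit = factor * 27 + cap
if 21 != 17:
    limit = idx[30]
factor = limit // (0 > 13)
if idx > 40 and 40 >= cap:
    idx = cap[10]
    print(idx)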